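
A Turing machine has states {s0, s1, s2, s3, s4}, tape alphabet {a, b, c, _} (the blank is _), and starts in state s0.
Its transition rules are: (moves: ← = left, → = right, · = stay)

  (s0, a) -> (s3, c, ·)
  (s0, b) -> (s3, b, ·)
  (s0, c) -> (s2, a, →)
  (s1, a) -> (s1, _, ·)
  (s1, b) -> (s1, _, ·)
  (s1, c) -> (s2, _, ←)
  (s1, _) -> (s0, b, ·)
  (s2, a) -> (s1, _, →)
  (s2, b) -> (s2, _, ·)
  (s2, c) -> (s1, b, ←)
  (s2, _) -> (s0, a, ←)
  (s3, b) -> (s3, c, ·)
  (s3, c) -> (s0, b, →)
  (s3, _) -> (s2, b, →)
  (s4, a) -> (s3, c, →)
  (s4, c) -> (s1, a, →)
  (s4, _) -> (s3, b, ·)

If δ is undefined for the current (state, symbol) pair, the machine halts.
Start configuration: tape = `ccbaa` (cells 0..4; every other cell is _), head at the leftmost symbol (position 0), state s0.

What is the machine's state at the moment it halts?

state=s0 head=0 tape=[c]cbaa_   (s0,c)→(s2,a,→)
state=s2 head=1 tape=a[c]baa_   (s2,c)→(s1,b,←)
state=s1 head=0 tape=[a]bbaa_   (s1,a)→(s1,_,·)
state=s1 head=0 tape=[_]bbaa_   (s1,_)→(s0,b,·)
state=s0 head=0 tape=[b]bbaa_   (s0,b)→(s3,b,·)
state=s3 head=0 tape=[b]bbaa_   (s3,b)→(s3,c,·)
state=s3 head=0 tape=[c]bbaa_   (s3,c)→(s0,b,→)
state=s0 head=1 tape=b[b]baa_   (s0,b)→(s3,b,·)
state=s3 head=1 tape=b[b]baa_   (s3,b)→(s3,c,·)
state=s3 head=1 tape=b[c]baa_   (s3,c)→(s0,b,→)
state=s0 head=2 tape=bb[b]aa_   (s0,b)→(s3,b,·)
state=s3 head=2 tape=bb[b]aa_   (s3,b)→(s3,c,·)
state=s3 head=2 tape=bb[c]aa_   (s3,c)→(s0,b,→)
state=s0 head=3 tape=bbb[a]a_   (s0,a)→(s3,c,·)
state=s3 head=3 tape=bbb[c]a_   (s3,c)→(s0,b,→)
state=s0 head=4 tape=bbbb[a]_   (s0,a)→(s3,c,·)
state=s3 head=4 tape=bbbb[c]_   (s3,c)→(s0,b,→)
state=s0 head=5 tape=bbbbb[_]
No transition is defined for (s0, _); M halts in state s0.

s0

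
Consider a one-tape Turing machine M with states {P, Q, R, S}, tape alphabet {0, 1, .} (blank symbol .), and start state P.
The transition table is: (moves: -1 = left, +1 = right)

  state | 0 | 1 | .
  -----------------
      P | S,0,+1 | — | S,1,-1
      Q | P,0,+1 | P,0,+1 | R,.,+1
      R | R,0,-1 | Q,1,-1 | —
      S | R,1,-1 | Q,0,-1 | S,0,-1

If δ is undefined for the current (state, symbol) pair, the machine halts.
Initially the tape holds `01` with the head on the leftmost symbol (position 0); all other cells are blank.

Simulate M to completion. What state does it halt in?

R

P | .[0]1.   read 0 → write 0, move +1, go to S
S | .0[1].   read 1 → write 0, move -1, go to Q
Q | .[0]0.   read 0 → write 0, move +1, go to P
P | .0[0].   read 0 → write 0, move +1, go to S
S | .00[.]   read . → write 0, move -1, go to S
S | .0[0]0   read 0 → write 1, move -1, go to R
R | .[0]10   read 0 → write 0, move -1, go to R
R | [.]010
No transition is defined for (R, .); M halts in state R.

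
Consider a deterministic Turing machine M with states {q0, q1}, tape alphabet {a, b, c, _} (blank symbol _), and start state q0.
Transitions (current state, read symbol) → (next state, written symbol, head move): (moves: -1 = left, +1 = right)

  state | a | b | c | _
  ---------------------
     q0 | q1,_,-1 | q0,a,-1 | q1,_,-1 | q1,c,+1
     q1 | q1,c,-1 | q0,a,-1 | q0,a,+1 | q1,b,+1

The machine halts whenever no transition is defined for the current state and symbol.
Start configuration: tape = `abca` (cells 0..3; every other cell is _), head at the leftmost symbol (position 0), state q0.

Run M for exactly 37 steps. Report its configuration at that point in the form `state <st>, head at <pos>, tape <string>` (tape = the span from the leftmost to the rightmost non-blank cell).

state=q0 head=0 tape=______[a]bca   (q0,a)→(q1,_,-1)
state=q1 head=-1 tape=_____[_]_bca   (q1,_)→(q1,b,+1)
state=q1 head=0 tape=_____b[_]bca   (q1,_)→(q1,b,+1)
state=q1 head=1 tape=_____bb[b]ca   (q1,b)→(q0,a,-1)
state=q0 head=0 tape=_____b[b]aca   (q0,b)→(q0,a,-1)
state=q0 head=-1 tape=_____[b]aaca   (q0,b)→(q0,a,-1)
state=q0 head=-2 tape=____[_]aaaca   (q0,_)→(q1,c,+1)
state=q1 head=-1 tape=____c[a]aaca   (q1,a)→(q1,c,-1)
state=q1 head=-2 tape=____[c]caaca   (q1,c)→(q0,a,+1)
state=q0 head=-1 tape=____a[c]aaca   (q0,c)→(q1,_,-1)
state=q1 head=-2 tape=____[a]_aaca   (q1,a)→(q1,c,-1)
state=q1 head=-3 tape=___[_]c_aaca   (q1,_)→(q1,b,+1)
state=q1 head=-2 tape=___b[c]_aaca   (q1,c)→(q0,a,+1)
state=q0 head=-1 tape=___ba[_]aaca   (q0,_)→(q1,c,+1)
state=q1 head=0 tape=___bac[a]aca   (q1,a)→(q1,c,-1)
state=q1 head=-1 tape=___ba[c]caca   (q1,c)→(q0,a,+1)
state=q0 head=0 tape=___baa[c]aca   (q0,c)→(q1,_,-1)
state=q1 head=-1 tape=___ba[a]_aca   (q1,a)→(q1,c,-1)
state=q1 head=-2 tape=___b[a]c_aca   (q1,a)→(q1,c,-1)
state=q1 head=-3 tape=___[b]cc_aca   (q1,b)→(q0,a,-1)
state=q0 head=-4 tape=__[_]acc_aca   (q0,_)→(q1,c,+1)
state=q1 head=-3 tape=__c[a]cc_aca   (q1,a)→(q1,c,-1)
state=q1 head=-4 tape=__[c]ccc_aca   (q1,c)→(q0,a,+1)
state=q0 head=-3 tape=__a[c]cc_aca   (q0,c)→(q1,_,-1)
state=q1 head=-4 tape=__[a]_cc_aca   (q1,a)→(q1,c,-1)
state=q1 head=-5 tape=_[_]c_cc_aca   (q1,_)→(q1,b,+1)
state=q1 head=-4 tape=_b[c]_cc_aca   (q1,c)→(q0,a,+1)
state=q0 head=-3 tape=_ba[_]cc_aca   (q0,_)→(q1,c,+1)
state=q1 head=-2 tape=_bac[c]c_aca   (q1,c)→(q0,a,+1)
state=q0 head=-1 tape=_baca[c]_aca   (q0,c)→(q1,_,-1)
state=q1 head=-2 tape=_bac[a]__aca   (q1,a)→(q1,c,-1)
state=q1 head=-3 tape=_ba[c]c__aca   (q1,c)→(q0,a,+1)
state=q0 head=-2 tape=_baa[c]__aca   (q0,c)→(q1,_,-1)
state=q1 head=-3 tape=_ba[a]___aca   (q1,a)→(q1,c,-1)
state=q1 head=-4 tape=_b[a]c___aca   (q1,a)→(q1,c,-1)
state=q1 head=-5 tape=_[b]cc___aca   (q1,b)→(q0,a,-1)
state=q0 head=-6 tape=[_]acc___aca   (q0,_)→(q1,c,+1)
state=q1 head=-5 tape=c[a]cc___aca
After 37 steps: state q1, head at -5, tape cacc___aca.

state q1, head at -5, tape cacc___aca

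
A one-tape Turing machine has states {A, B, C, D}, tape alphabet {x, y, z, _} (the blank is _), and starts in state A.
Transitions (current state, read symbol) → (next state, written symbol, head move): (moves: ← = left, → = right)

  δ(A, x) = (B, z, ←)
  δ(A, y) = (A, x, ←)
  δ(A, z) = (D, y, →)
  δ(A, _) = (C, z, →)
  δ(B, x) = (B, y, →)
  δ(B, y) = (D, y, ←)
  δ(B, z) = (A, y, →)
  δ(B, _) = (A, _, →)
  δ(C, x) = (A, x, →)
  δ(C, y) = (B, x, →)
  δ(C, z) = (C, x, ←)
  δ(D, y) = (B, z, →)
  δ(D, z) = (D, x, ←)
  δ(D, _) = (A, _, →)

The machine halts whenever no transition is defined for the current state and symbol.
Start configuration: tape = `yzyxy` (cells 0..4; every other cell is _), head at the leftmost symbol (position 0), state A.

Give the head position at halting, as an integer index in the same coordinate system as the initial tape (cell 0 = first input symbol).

0

state=A head=0 tape=_[y]zyxy   (A,y)→(A,x,←)
state=A head=-1 tape=[_]xzyxy   (A,_)→(C,z,→)
state=C head=0 tape=z[x]zyxy   (C,x)→(A,x,→)
state=A head=1 tape=zx[z]yxy   (A,z)→(D,y,→)
state=D head=2 tape=zxy[y]xy   (D,y)→(B,z,→)
state=B head=3 tape=zxyz[x]y   (B,x)→(B,y,→)
state=B head=4 tape=zxyzy[y]   (B,y)→(D,y,←)
state=D head=3 tape=zxyz[y]y   (D,y)→(B,z,→)
state=B head=4 tape=zxyzz[y]   (B,y)→(D,y,←)
state=D head=3 tape=zxyz[z]y   (D,z)→(D,x,←)
state=D head=2 tape=zxy[z]xy   (D,z)→(D,x,←)
state=D head=1 tape=zx[y]xxy   (D,y)→(B,z,→)
state=B head=2 tape=zxz[x]xy   (B,x)→(B,y,→)
state=B head=3 tape=zxzy[x]y   (B,x)→(B,y,→)
state=B head=4 tape=zxzyy[y]   (B,y)→(D,y,←)
state=D head=3 tape=zxzy[y]y   (D,y)→(B,z,→)
state=B head=4 tape=zxzyz[y]   (B,y)→(D,y,←)
state=D head=3 tape=zxzy[z]y   (D,z)→(D,x,←)
state=D head=2 tape=zxz[y]xy   (D,y)→(B,z,→)
state=B head=3 tape=zxzz[x]y   (B,x)→(B,y,→)
state=B head=4 tape=zxzzy[y]   (B,y)→(D,y,←)
state=D head=3 tape=zxzz[y]y   (D,y)→(B,z,→)
state=B head=4 tape=zxzzz[y]   (B,y)→(D,y,←)
state=D head=3 tape=zxzz[z]y   (D,z)→(D,x,←)
state=D head=2 tape=zxz[z]xy   (D,z)→(D,x,←)
state=D head=1 tape=zx[z]xxy   (D,z)→(D,x,←)
state=D head=0 tape=z[x]xxxy
At halt the head is at cell 0.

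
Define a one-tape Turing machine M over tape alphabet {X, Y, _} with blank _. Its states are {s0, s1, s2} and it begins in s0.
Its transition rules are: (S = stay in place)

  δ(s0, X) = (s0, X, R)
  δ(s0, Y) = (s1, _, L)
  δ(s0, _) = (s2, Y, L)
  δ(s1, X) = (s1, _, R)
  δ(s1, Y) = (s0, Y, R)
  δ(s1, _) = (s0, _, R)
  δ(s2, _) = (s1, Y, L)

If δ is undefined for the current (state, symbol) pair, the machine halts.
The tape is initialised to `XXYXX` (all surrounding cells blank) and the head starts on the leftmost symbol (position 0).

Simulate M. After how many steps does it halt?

8

state=s0 head=0 tape=[X]XYXX_   (s0,X)→(s0,X,R)
state=s0 head=1 tape=X[X]YXX_   (s0,X)→(s0,X,R)
state=s0 head=2 tape=XX[Y]XX_   (s0,Y)→(s1,_,L)
state=s1 head=1 tape=X[X]_XX_   (s1,X)→(s1,_,R)
state=s1 head=2 tape=X_[_]XX_   (s1,_)→(s0,_,R)
state=s0 head=3 tape=X__[X]X_   (s0,X)→(s0,X,R)
state=s0 head=4 tape=X__X[X]_   (s0,X)→(s0,X,R)
state=s0 head=5 tape=X__XX[_]   (s0,_)→(s2,Y,L)
state=s2 head=4 tape=X__X[X]Y
M halts after 8 transitions.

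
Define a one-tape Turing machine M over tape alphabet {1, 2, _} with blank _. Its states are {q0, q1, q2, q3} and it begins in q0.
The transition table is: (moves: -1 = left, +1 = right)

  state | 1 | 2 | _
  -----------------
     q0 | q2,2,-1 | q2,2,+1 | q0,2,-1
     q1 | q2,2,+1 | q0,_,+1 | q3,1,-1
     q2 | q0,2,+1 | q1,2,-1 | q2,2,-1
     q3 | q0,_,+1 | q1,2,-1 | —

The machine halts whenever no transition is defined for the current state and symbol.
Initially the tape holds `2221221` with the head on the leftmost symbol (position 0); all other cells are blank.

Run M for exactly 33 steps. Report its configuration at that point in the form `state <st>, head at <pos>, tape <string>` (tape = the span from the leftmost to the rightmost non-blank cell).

state q2, head at 9, tape 2222_2

q0 | [2]221221___   read 2 → write 2, move +1, go to q2
q2 | 2[2]21221___   read 2 → write 2, move -1, go to q1
q1 | [2]221221___   read 2 → write _, move +1, go to q0
q0 | _[2]21221___   read 2 → write 2, move +1, go to q2
q2 | _2[2]1221___   read 2 → write 2, move -1, go to q1
q1 | _[2]21221___   read 2 → write _, move +1, go to q0
q0 | __[2]1221___   read 2 → write 2, move +1, go to q2
q2 | __2[1]221___   read 1 → write 2, move +1, go to q0
q0 | __22[2]21___   read 2 → write 2, move +1, go to q2
q2 | __222[2]1___   read 2 → write 2, move -1, go to q1
q1 | __22[2]21___   read 2 → write _, move +1, go to q0
q0 | __22_[2]1___   read 2 → write 2, move +1, go to q2
q2 | __22_2[1]___   read 1 → write 2, move +1, go to q0
q0 | __22_22[_]__   read _ → write 2, move -1, go to q0
q0 | __22_2[2]2__   read 2 → write 2, move +1, go to q2
q2 | __22_22[2]__   read 2 → write 2, move -1, go to q1
q1 | __22_2[2]2__   read 2 → write _, move +1, go to q0
q0 | __22_2_[2]__   read 2 → write 2, move +1, go to q2
q2 | __22_2_2[_]_   read _ → write 2, move -1, go to q2
q2 | __22_2_[2]2_   read 2 → write 2, move -1, go to q1
q1 | __22_2[_]22_   read _ → write 1, move -1, go to q3
q3 | __22_[2]122_   read 2 → write 2, move -1, go to q1
q1 | __22[_]2122_   read _ → write 1, move -1, go to q3
q3 | __2[2]12122_   read 2 → write 2, move -1, go to q1
q1 | __[2]212122_   read 2 → write _, move +1, go to q0
q0 | ___[2]12122_   read 2 → write 2, move +1, go to q2
q2 | ___2[1]2122_   read 1 → write 2, move +1, go to q0
q0 | ___22[2]122_   read 2 → write 2, move +1, go to q2
q2 | ___222[1]22_   read 1 → write 2, move +1, go to q0
q0 | ___2222[2]2_   read 2 → write 2, move +1, go to q2
q2 | ___22222[2]_   read 2 → write 2, move -1, go to q1
q1 | ___2222[2]2_   read 2 → write _, move +1, go to q0
q0 | ___2222_[2]_   read 2 → write 2, move +1, go to q2
q2 | ___2222_2[_]
After 33 steps: state q2, head at 9, tape 2222_2.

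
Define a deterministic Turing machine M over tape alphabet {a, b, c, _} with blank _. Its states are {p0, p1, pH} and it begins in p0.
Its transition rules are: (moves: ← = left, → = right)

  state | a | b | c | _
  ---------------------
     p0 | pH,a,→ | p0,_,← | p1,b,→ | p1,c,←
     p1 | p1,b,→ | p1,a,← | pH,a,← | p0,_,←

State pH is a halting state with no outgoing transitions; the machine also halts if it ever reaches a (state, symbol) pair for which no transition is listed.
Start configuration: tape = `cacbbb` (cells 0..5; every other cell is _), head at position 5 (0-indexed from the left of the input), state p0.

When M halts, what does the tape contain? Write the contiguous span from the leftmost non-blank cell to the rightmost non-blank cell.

ca

p0 | cacbb[b]   read b → write _, move ←, go to p0
p0 | cacb[b]_   read b → write _, move ←, go to p0
p0 | cac[b]__   read b → write _, move ←, go to p0
p0 | ca[c]___   read c → write b, move →, go to p1
p1 | cab[_]__   read _ → write _, move ←, go to p0
p0 | ca[b]___   read b → write _, move ←, go to p0
p0 | c[a]____   read a → write a, move →, go to pH
pH | ca[_]___
The non-blank tape span at halt is ca.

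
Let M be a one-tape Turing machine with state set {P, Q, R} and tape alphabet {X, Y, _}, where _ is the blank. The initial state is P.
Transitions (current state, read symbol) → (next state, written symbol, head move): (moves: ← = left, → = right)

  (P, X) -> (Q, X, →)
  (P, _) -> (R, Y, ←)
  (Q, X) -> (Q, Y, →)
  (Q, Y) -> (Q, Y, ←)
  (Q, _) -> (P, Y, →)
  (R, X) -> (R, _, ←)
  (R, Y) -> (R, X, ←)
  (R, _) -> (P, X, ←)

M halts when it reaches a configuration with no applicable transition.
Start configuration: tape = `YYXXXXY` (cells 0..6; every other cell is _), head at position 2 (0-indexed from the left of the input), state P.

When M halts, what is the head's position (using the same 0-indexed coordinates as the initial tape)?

P | _YY[X]XXXY   read X → write X, move →, go to Q
Q | _YYX[X]XXY   read X → write Y, move →, go to Q
Q | _YYXY[X]XY   read X → write Y, move →, go to Q
Q | _YYXYY[X]Y   read X → write Y, move →, go to Q
Q | _YYXYYY[Y]   read Y → write Y, move ←, go to Q
Q | _YYXYY[Y]Y   read Y → write Y, move ←, go to Q
Q | _YYXY[Y]YY   read Y → write Y, move ←, go to Q
Q | _YYX[Y]YYY   read Y → write Y, move ←, go to Q
Q | _YY[X]YYYY   read X → write Y, move →, go to Q
Q | _YYY[Y]YYY   read Y → write Y, move ←, go to Q
Q | _YY[Y]YYYY   read Y → write Y, move ←, go to Q
Q | _Y[Y]YYYYY   read Y → write Y, move ←, go to Q
Q | _[Y]YYYYYY   read Y → write Y, move ←, go to Q
Q | [_]YYYYYYY   read _ → write Y, move →, go to P
P | Y[Y]YYYYYY
At halt the head is at cell 0.

0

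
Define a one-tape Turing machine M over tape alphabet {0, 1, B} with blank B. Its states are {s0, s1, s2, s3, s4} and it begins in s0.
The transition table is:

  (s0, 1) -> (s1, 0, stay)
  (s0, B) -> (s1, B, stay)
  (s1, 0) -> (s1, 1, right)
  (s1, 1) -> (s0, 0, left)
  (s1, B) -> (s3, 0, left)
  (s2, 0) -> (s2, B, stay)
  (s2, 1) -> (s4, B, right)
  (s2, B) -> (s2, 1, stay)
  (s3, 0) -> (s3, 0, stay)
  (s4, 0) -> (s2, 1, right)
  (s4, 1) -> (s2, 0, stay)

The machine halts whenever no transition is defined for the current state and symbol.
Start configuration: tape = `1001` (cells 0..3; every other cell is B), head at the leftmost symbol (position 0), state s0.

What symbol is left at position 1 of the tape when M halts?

state=s0 head=0 tape=[1]001B   (s0,1)→(s1,0,stay)
state=s1 head=0 tape=[0]001B   (s1,0)→(s1,1,right)
state=s1 head=1 tape=1[0]01B   (s1,0)→(s1,1,right)
state=s1 head=2 tape=11[0]1B   (s1,0)→(s1,1,right)
state=s1 head=3 tape=111[1]B   (s1,1)→(s0,0,left)
state=s0 head=2 tape=11[1]0B   (s0,1)→(s1,0,stay)
state=s1 head=2 tape=11[0]0B   (s1,0)→(s1,1,right)
state=s1 head=3 tape=111[0]B   (s1,0)→(s1,1,right)
state=s1 head=4 tape=1111[B]   (s1,B)→(s3,0,left)
state=s3 head=3 tape=111[1]0
Cell 1 holds 1 when M halts.

1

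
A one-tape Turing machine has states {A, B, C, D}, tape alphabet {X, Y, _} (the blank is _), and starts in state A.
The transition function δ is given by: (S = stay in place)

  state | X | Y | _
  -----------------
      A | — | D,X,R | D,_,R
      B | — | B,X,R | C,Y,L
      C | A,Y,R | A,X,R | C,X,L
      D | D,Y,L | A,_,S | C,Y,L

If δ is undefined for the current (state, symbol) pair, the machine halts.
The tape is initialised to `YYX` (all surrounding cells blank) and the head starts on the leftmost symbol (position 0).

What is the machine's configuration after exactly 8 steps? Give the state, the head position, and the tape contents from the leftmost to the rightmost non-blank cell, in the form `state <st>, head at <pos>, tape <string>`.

state A, head at 2, tape YX

state=A head=0 tape=[Y]YX   (A,Y)→(D,X,R)
state=D head=1 tape=X[Y]X   (D,Y)→(A,_,S)
state=A head=1 tape=X[_]X   (A,_)→(D,_,R)
state=D head=2 tape=X_[X]   (D,X)→(D,Y,L)
state=D head=1 tape=X[_]Y   (D,_)→(C,Y,L)
state=C head=0 tape=[X]YY   (C,X)→(A,Y,R)
state=A head=1 tape=Y[Y]Y   (A,Y)→(D,X,R)
state=D head=2 tape=YX[Y]   (D,Y)→(A,_,S)
state=A head=2 tape=YX[_]
After 8 steps: state A, head at 2, tape YX.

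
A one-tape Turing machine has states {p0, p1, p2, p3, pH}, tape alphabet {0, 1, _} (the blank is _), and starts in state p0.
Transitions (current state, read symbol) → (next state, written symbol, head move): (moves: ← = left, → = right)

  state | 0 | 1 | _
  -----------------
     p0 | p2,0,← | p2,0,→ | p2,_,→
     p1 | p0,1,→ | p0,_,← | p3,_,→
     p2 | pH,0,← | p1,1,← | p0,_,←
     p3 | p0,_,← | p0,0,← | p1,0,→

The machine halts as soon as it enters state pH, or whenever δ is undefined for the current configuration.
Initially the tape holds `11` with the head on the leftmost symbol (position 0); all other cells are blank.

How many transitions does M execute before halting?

state=p0 head=0 tape=_[1]1_   (p0,1)→(p2,0,→)
state=p2 head=1 tape=_0[1]_   (p2,1)→(p1,1,←)
state=p1 head=0 tape=_[0]1_   (p1,0)→(p0,1,→)
state=p0 head=1 tape=_1[1]_   (p0,1)→(p2,0,→)
state=p2 head=2 tape=_10[_]   (p2,_)→(p0,_,←)
state=p0 head=1 tape=_1[0]_   (p0,0)→(p2,0,←)
state=p2 head=0 tape=_[1]0_   (p2,1)→(p1,1,←)
state=p1 head=-1 tape=[_]10_   (p1,_)→(p3,_,→)
state=p3 head=0 tape=_[1]0_   (p3,1)→(p0,0,←)
state=p0 head=-1 tape=[_]00_   (p0,_)→(p2,_,→)
state=p2 head=0 tape=_[0]0_   (p2,0)→(pH,0,←)
state=pH head=-1 tape=[_]00_
M halts after 11 transitions.

11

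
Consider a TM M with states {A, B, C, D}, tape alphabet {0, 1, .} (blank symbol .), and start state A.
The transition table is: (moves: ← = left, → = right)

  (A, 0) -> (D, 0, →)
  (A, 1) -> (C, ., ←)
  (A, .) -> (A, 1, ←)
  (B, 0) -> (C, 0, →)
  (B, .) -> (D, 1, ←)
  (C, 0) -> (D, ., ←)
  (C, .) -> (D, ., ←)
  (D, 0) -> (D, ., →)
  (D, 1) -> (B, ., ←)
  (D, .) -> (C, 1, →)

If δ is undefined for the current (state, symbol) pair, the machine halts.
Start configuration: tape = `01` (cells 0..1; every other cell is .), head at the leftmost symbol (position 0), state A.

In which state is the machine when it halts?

C

A | .[0]1.   read 0 → write 0, move →, go to D
D | .0[1].   read 1 → write ., move ←, go to B
B | .[0]..   read 0 → write 0, move →, go to C
C | .0[.].   read . → write ., move ←, go to D
D | .[0]..   read 0 → write ., move →, go to D
D | ..[.].   read . → write 1, move →, go to C
C | ..1[.]   read . → write ., move ←, go to D
D | ..[1].   read 1 → write ., move ←, go to B
B | .[.]..   read . → write 1, move ←, go to D
D | [.]1..   read . → write 1, move →, go to C
C | 1[1]..
No transition is defined for (C, 1); M halts in state C.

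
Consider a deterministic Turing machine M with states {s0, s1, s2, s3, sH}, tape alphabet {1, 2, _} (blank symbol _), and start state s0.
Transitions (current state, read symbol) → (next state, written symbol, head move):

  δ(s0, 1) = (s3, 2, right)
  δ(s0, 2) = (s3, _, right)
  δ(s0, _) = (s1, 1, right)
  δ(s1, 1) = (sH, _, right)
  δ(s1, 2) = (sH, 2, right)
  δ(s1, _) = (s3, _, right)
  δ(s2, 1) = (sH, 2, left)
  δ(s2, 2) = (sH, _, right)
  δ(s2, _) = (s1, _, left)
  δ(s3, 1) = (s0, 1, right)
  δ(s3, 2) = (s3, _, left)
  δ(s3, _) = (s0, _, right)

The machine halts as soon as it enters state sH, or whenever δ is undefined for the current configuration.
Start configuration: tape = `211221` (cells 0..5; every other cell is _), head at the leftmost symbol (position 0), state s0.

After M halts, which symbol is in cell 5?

s0 | [2]11221_   read 2 → write _, move right, go to s3
s3 | _[1]1221_   read 1 → write 1, move right, go to s0
s0 | _1[1]221_   read 1 → write 2, move right, go to s3
s3 | _12[2]21_   read 2 → write _, move left, go to s3
s3 | _1[2]_21_   read 2 → write _, move left, go to s3
s3 | _[1]__21_   read 1 → write 1, move right, go to s0
s0 | _1[_]_21_   read _ → write 1, move right, go to s1
s1 | _11[_]21_   read _ → write _, move right, go to s3
s3 | _11_[2]1_   read 2 → write _, move left, go to s3
s3 | _11[_]_1_   read _ → write _, move right, go to s0
s0 | _11_[_]1_   read _ → write 1, move right, go to s1
s1 | _11_1[1]_   read 1 → write _, move right, go to sH
sH | _11_1_[_]
Cell 5 holds _ when M halts.

_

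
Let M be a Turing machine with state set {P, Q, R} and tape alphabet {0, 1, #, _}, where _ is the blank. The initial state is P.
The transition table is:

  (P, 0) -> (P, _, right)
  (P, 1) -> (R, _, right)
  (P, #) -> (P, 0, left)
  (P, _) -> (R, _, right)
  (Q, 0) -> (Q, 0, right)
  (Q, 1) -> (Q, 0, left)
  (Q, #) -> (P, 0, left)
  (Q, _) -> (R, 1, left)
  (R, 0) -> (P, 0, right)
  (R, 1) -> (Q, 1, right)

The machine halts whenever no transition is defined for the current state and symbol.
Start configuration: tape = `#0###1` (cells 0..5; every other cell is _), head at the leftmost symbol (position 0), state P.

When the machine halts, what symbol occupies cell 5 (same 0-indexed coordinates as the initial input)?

P | _[#]0###1_   read # → write 0, move left, go to P
P | [_]00###1_   read _ → write _, move right, go to R
R | _[0]0###1_   read 0 → write 0, move right, go to P
P | _0[0]###1_   read 0 → write _, move right, go to P
P | _0_[#]##1_   read # → write 0, move left, go to P
P | _0[_]0##1_   read _ → write _, move right, go to R
R | _0_[0]##1_   read 0 → write 0, move right, go to P
P | _0_0[#]#1_   read # → write 0, move left, go to P
P | _0_[0]0#1_   read 0 → write _, move right, go to P
P | _0__[0]#1_   read 0 → write _, move right, go to P
P | _0___[#]1_   read # → write 0, move left, go to P
P | _0__[_]01_   read _ → write _, move right, go to R
R | _0___[0]1_   read 0 → write 0, move right, go to P
P | _0___0[1]_   read 1 → write _, move right, go to R
R | _0___0_[_]
Cell 5 holds _ when M halts.

_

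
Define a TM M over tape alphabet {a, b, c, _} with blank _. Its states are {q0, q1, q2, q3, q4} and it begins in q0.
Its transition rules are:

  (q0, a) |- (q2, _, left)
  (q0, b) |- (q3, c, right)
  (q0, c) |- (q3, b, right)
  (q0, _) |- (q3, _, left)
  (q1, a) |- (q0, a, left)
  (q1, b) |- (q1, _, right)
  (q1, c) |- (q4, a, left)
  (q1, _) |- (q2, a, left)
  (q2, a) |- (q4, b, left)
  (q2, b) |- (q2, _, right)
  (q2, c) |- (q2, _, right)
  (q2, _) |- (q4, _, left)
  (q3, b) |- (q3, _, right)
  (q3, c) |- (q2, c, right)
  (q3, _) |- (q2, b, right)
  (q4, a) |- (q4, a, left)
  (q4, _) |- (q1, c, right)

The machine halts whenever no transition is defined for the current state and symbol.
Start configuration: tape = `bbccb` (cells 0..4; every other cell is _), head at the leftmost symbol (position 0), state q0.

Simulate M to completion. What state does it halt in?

q4

q0 | [b]bccb__   read b → write c, move right, go to q3
q3 | c[b]ccb__   read b → write _, move right, go to q3
q3 | c_[c]cb__   read c → write c, move right, go to q2
q2 | c_c[c]b__   read c → write _, move right, go to q2
q2 | c_c_[b]__   read b → write _, move right, go to q2
q2 | c_c__[_]_   read _ → write _, move left, go to q4
q4 | c_c_[_]__   read _ → write c, move right, go to q1
q1 | c_c_c[_]_   read _ → write a, move left, go to q2
q2 | c_c_[c]a_   read c → write _, move right, go to q2
q2 | c_c__[a]_   read a → write b, move left, go to q4
q4 | c_c_[_]b_   read _ → write c, move right, go to q1
q1 | c_c_c[b]_   read b → write _, move right, go to q1
q1 | c_c_c_[_]   read _ → write a, move left, go to q2
q2 | c_c_c[_]a   read _ → write _, move left, go to q4
q4 | c_c_[c]_a
No transition is defined for (q4, c); M halts in state q4.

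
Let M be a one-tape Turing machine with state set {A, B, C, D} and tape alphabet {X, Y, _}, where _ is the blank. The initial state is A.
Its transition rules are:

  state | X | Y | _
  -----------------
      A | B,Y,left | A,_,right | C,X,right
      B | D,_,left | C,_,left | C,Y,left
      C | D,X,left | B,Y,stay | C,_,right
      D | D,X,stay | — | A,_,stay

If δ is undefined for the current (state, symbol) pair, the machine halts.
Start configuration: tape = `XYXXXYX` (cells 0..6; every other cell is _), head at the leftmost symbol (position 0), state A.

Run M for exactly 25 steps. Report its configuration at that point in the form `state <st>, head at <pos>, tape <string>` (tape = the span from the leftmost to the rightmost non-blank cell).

state=A head=0 tape=__[X]YXXXYX   (A,X)→(B,Y,left)
state=B head=-1 tape=_[_]YYXXXYX   (B,_)→(C,Y,left)
state=C head=-2 tape=[_]YYYXXXYX   (C,_)→(C,_,right)
state=C head=-1 tape=_[Y]YYXXXYX   (C,Y)→(B,Y,stay)
state=B head=-1 tape=_[Y]YYXXXYX   (B,Y)→(C,_,left)
state=C head=-2 tape=[_]_YYXXXYX   (C,_)→(C,_,right)
state=C head=-1 tape=_[_]YYXXXYX   (C,_)→(C,_,right)
state=C head=0 tape=__[Y]YXXXYX   (C,Y)→(B,Y,stay)
state=B head=0 tape=__[Y]YXXXYX   (B,Y)→(C,_,left)
state=C head=-1 tape=_[_]_YXXXYX   (C,_)→(C,_,right)
state=C head=0 tape=__[_]YXXXYX   (C,_)→(C,_,right)
state=C head=1 tape=___[Y]XXXYX   (C,Y)→(B,Y,stay)
state=B head=1 tape=___[Y]XXXYX   (B,Y)→(C,_,left)
state=C head=0 tape=__[_]_XXXYX   (C,_)→(C,_,right)
state=C head=1 tape=___[_]XXXYX   (C,_)→(C,_,right)
state=C head=2 tape=____[X]XXYX   (C,X)→(D,X,left)
state=D head=1 tape=___[_]XXXYX   (D,_)→(A,_,stay)
state=A head=1 tape=___[_]XXXYX   (A,_)→(C,X,right)
state=C head=2 tape=___X[X]XXYX   (C,X)→(D,X,left)
state=D head=1 tape=___[X]XXXYX   (D,X)→(D,X,stay)
state=D head=1 tape=___[X]XXXYX   (D,X)→(D,X,stay)
state=D head=1 tape=___[X]XXXYX   (D,X)→(D,X,stay)
state=D head=1 tape=___[X]XXXYX   (D,X)→(D,X,stay)
state=D head=1 tape=___[X]XXXYX   (D,X)→(D,X,stay)
state=D head=1 tape=___[X]XXXYX   (D,X)→(D,X,stay)
state=D head=1 tape=___[X]XXXYX
After 25 steps: state D, head at 1, tape XXXXYX.

state D, head at 1, tape XXXXYX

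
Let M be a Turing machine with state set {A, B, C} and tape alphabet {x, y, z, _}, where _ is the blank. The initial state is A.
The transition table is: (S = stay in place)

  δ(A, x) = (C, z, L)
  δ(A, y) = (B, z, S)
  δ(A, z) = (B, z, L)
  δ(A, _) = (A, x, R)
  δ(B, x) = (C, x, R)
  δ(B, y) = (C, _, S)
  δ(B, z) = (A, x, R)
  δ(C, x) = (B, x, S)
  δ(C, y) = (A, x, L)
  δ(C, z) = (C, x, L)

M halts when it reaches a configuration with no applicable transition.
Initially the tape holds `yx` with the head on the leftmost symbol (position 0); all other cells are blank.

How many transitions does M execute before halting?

10

state=A head=0 tape=[y]x_   (A,y)→(B,z,S)
state=B head=0 tape=[z]x_   (B,z)→(A,x,R)
state=A head=1 tape=x[x]_   (A,x)→(C,z,L)
state=C head=0 tape=[x]z_   (C,x)→(B,x,S)
state=B head=0 tape=[x]z_   (B,x)→(C,x,R)
state=C head=1 tape=x[z]_   (C,z)→(C,x,L)
state=C head=0 tape=[x]x_   (C,x)→(B,x,S)
state=B head=0 tape=[x]x_   (B,x)→(C,x,R)
state=C head=1 tape=x[x]_   (C,x)→(B,x,S)
state=B head=1 tape=x[x]_   (B,x)→(C,x,R)
state=C head=2 tape=xx[_]
M halts after 10 transitions.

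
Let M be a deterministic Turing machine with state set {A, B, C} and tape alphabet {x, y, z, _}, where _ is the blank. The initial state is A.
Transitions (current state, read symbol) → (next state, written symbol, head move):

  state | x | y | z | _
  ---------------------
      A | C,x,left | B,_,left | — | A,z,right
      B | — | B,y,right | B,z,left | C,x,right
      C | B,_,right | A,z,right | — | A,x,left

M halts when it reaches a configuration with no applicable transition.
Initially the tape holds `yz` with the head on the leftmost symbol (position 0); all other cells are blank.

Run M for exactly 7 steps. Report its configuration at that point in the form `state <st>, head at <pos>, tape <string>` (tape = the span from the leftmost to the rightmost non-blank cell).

A | ___[y]z   read y → write _, move left, go to B
B | __[_]_z   read _ → write x, move right, go to C
C | __x[_]z   read _ → write x, move left, go to A
A | __[x]xz   read x → write x, move left, go to C
C | _[_]xxz   read _ → write x, move left, go to A
A | [_]xxxz   read _ → write z, move right, go to A
A | z[x]xxz   read x → write x, move left, go to C
C | [z]xxxz
After 7 steps: state C, head at -3, tape zxxxz.

state C, head at -3, tape zxxxz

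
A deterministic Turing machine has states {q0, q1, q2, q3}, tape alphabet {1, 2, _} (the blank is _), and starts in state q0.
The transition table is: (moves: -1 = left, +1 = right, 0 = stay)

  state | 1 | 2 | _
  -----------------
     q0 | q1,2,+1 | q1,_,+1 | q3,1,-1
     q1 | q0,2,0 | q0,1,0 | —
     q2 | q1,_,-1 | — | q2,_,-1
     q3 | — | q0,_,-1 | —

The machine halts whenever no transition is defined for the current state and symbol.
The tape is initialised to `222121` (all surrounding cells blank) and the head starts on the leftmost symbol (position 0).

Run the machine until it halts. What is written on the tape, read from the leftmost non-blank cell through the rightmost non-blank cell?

q0 | [2]22121_   read 2 → write _, move +1, go to q1
q1 | _[2]2121_   read 2 → write 1, move 0, go to q0
q0 | _[1]2121_   read 1 → write 2, move +1, go to q1
q1 | _2[2]121_   read 2 → write 1, move 0, go to q0
q0 | _2[1]121_   read 1 → write 2, move +1, go to q1
q1 | _22[1]21_   read 1 → write 2, move 0, go to q0
q0 | _22[2]21_   read 2 → write _, move +1, go to q1
q1 | _22_[2]1_   read 2 → write 1, move 0, go to q0
q0 | _22_[1]1_   read 1 → write 2, move +1, go to q1
q1 | _22_2[1]_   read 1 → write 2, move 0, go to q0
q0 | _22_2[2]_   read 2 → write _, move +1, go to q1
q1 | _22_2_[_]
The non-blank tape span at halt is 22_2.

22_2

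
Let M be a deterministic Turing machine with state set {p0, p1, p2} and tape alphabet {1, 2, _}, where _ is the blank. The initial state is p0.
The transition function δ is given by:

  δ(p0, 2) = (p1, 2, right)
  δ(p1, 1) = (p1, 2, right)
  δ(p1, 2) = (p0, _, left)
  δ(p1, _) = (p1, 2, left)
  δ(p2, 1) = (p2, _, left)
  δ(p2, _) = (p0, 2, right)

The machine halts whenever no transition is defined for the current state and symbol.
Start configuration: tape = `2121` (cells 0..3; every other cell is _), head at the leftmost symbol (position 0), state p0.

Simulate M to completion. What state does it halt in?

p0

p0 | _[2]121   read 2 → write 2, move right, go to p1
p1 | _2[1]21   read 1 → write 2, move right, go to p1
p1 | _22[2]1   read 2 → write _, move left, go to p0
p0 | _2[2]_1   read 2 → write 2, move right, go to p1
p1 | _22[_]1   read _ → write 2, move left, go to p1
p1 | _2[2]21   read 2 → write _, move left, go to p0
p0 | _[2]_21   read 2 → write 2, move right, go to p1
p1 | _2[_]21   read _ → write 2, move left, go to p1
p1 | _[2]221   read 2 → write _, move left, go to p0
p0 | [_]_221
No transition is defined for (p0, _); M halts in state p0.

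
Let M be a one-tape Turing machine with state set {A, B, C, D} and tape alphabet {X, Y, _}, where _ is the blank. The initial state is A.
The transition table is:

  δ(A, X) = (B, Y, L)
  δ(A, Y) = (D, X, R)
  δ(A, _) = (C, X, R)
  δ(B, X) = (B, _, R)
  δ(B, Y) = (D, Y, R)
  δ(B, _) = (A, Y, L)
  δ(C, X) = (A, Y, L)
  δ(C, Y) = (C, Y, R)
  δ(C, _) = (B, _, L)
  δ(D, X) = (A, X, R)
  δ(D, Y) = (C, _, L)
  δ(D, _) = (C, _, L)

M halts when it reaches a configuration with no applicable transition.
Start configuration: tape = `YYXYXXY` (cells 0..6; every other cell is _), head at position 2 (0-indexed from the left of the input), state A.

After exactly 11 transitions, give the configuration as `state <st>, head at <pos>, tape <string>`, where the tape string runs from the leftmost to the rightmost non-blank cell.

state C, head at 1, tape YY_YXXY

state=A head=2 tape=YY[X]YXXY   (A,X)→(B,Y,L)
state=B head=1 tape=Y[Y]YYXXY   (B,Y)→(D,Y,R)
state=D head=2 tape=YY[Y]YXXY   (D,Y)→(C,_,L)
state=C head=1 tape=Y[Y]_YXXY   (C,Y)→(C,Y,R)
state=C head=2 tape=YY[_]YXXY   (C,_)→(B,_,L)
state=B head=1 tape=Y[Y]_YXXY   (B,Y)→(D,Y,R)
state=D head=2 tape=YY[_]YXXY   (D,_)→(C,_,L)
state=C head=1 tape=Y[Y]_YXXY   (C,Y)→(C,Y,R)
state=C head=2 tape=YY[_]YXXY   (C,_)→(B,_,L)
state=B head=1 tape=Y[Y]_YXXY   (B,Y)→(D,Y,R)
state=D head=2 tape=YY[_]YXXY   (D,_)→(C,_,L)
state=C head=1 tape=Y[Y]_YXXY
After 11 steps: state C, head at 1, tape YY_YXXY.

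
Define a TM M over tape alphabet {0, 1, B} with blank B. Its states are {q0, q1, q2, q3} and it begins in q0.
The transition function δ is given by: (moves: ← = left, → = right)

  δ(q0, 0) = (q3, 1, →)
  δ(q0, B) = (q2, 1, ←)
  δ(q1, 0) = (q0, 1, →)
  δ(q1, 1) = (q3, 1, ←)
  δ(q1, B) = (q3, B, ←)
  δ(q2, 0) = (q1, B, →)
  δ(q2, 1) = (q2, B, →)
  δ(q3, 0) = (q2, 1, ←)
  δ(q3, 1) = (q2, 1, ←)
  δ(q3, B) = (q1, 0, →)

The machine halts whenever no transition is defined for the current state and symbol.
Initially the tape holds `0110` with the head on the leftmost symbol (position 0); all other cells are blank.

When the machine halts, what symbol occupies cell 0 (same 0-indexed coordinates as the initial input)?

state=q0 head=0 tape=[0]110B   (q0,0)→(q3,1,→)
state=q3 head=1 tape=1[1]10B   (q3,1)→(q2,1,←)
state=q2 head=0 tape=[1]110B   (q2,1)→(q2,B,→)
state=q2 head=1 tape=B[1]10B   (q2,1)→(q2,B,→)
state=q2 head=2 tape=BB[1]0B   (q2,1)→(q2,B,→)
state=q2 head=3 tape=BBB[0]B   (q2,0)→(q1,B,→)
state=q1 head=4 tape=BBBB[B]   (q1,B)→(q3,B,←)
state=q3 head=3 tape=BBB[B]B   (q3,B)→(q1,0,→)
state=q1 head=4 tape=BBB0[B]   (q1,B)→(q3,B,←)
state=q3 head=3 tape=BBB[0]B   (q3,0)→(q2,1,←)
state=q2 head=2 tape=BB[B]1B
Cell 0 holds B when M halts.

B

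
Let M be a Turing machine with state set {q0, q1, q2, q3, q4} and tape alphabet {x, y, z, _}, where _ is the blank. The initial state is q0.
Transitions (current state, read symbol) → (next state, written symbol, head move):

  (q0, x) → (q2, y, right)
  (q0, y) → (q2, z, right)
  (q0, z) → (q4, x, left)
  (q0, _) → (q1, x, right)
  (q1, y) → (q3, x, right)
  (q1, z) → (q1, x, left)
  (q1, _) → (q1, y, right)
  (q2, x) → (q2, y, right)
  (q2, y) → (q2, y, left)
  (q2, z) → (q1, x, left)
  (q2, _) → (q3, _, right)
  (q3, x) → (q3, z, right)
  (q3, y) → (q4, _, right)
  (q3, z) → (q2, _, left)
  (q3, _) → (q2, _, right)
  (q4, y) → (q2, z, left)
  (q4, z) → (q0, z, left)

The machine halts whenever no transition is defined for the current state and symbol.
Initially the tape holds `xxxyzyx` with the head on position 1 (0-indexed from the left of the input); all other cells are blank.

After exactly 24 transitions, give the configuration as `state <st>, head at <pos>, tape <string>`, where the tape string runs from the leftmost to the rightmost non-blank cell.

q0 | _x[x]xyzyx   read x → write y, move right, go to q2
q2 | _xy[x]yzyx   read x → write y, move right, go to q2
q2 | _xyy[y]zyx   read y → write y, move left, go to q2
q2 | _xy[y]yzyx   read y → write y, move left, go to q2
q2 | _x[y]yyzyx   read y → write y, move left, go to q2
q2 | _[x]yyyzyx   read x → write y, move right, go to q2
q2 | _y[y]yyzyx   read y → write y, move left, go to q2
q2 | _[y]yyyzyx   read y → write y, move left, go to q2
q2 | [_]yyyyzyx   read _ → write _, move right, go to q3
q3 | _[y]yyyzyx   read y → write _, move right, go to q4
q4 | __[y]yyzyx   read y → write z, move left, go to q2
q2 | _[_]zyyzyx   read _ → write _, move right, go to q3
q3 | __[z]yyzyx   read z → write _, move left, go to q2
q2 | _[_]_yyzyx   read _ → write _, move right, go to q3
q3 | __[_]yyzyx   read _ → write _, move right, go to q2
q2 | ___[y]yzyx   read y → write y, move left, go to q2
q2 | __[_]yyzyx   read _ → write _, move right, go to q3
q3 | ___[y]yzyx   read y → write _, move right, go to q4
q4 | ____[y]zyx   read y → write z, move left, go to q2
q2 | ___[_]zzyx   read _ → write _, move right, go to q3
q3 | ____[z]zyx   read z → write _, move left, go to q2
q2 | ___[_]_zyx   read _ → write _, move right, go to q3
q3 | ____[_]zyx   read _ → write _, move right, go to q2
q2 | _____[z]yx   read z → write x, move left, go to q1
q1 | ____[_]xyx
After 24 steps: state q1, head at 3, tape xyx.

state q1, head at 3, tape xyx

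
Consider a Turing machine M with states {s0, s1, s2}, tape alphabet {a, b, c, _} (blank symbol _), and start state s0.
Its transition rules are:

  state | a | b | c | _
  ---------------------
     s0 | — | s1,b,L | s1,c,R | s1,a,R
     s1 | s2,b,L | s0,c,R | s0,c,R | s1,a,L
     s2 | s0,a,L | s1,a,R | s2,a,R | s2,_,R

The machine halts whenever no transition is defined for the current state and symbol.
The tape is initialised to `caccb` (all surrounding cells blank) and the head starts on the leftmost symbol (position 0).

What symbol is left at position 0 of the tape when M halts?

state=s0 head=0 tape=[c]accb__   (s0,c)→(s1,c,R)
state=s1 head=1 tape=c[a]ccb__   (s1,a)→(s2,b,L)
state=s2 head=0 tape=[c]bccb__   (s2,c)→(s2,a,R)
state=s2 head=1 tape=a[b]ccb__   (s2,b)→(s1,a,R)
state=s1 head=2 tape=aa[c]cb__   (s1,c)→(s0,c,R)
state=s0 head=3 tape=aac[c]b__   (s0,c)→(s1,c,R)
state=s1 head=4 tape=aacc[b]__   (s1,b)→(s0,c,R)
state=s0 head=5 tape=aaccc[_]_   (s0,_)→(s1,a,R)
state=s1 head=6 tape=aaccca[_]   (s1,_)→(s1,a,L)
state=s1 head=5 tape=aaccc[a]a   (s1,a)→(s2,b,L)
state=s2 head=4 tape=aacc[c]ba   (s2,c)→(s2,a,R)
state=s2 head=5 tape=aacca[b]a   (s2,b)→(s1,a,R)
state=s1 head=6 tape=aaccaa[a]   (s1,a)→(s2,b,L)
state=s2 head=5 tape=aacca[a]b   (s2,a)→(s0,a,L)
state=s0 head=4 tape=aacc[a]ab
Cell 0 holds a when M halts.

a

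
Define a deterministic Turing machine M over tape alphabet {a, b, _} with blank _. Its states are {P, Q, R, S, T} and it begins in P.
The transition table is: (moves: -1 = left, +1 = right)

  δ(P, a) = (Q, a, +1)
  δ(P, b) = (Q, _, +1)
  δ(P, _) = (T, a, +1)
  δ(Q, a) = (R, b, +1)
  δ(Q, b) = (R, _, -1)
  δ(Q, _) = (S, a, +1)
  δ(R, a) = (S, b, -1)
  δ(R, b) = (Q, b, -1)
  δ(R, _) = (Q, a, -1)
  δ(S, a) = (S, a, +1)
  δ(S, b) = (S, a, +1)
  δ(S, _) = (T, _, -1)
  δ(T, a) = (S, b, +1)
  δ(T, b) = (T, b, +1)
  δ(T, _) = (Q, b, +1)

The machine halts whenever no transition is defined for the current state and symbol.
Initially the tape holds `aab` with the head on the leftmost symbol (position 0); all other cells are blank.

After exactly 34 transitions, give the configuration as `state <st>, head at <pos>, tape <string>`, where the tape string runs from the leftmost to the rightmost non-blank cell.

state T, head at -2, tape baa_b

state=P head=0 tape=____[a]ab   (P,a)→(Q,a,+1)
state=Q head=1 tape=____a[a]b   (Q,a)→(R,b,+1)
state=R head=2 tape=____ab[b]   (R,b)→(Q,b,-1)
state=Q head=1 tape=____a[b]b   (Q,b)→(R,_,-1)
state=R head=0 tape=____[a]_b   (R,a)→(S,b,-1)
state=S head=-1 tape=___[_]b_b   (S,_)→(T,_,-1)
state=T head=-2 tape=__[_]_b_b   (T,_)→(Q,b,+1)
state=Q head=-1 tape=__b[_]b_b   (Q,_)→(S,a,+1)
state=S head=0 tape=__ba[b]_b   (S,b)→(S,a,+1)
state=S head=1 tape=__baa[_]b   (S,_)→(T,_,-1)
state=T head=0 tape=__ba[a]_b   (T,a)→(S,b,+1)
state=S head=1 tape=__bab[_]b   (S,_)→(T,_,-1)
state=T head=0 tape=__ba[b]_b   (T,b)→(T,b,+1)
state=T head=1 tape=__bab[_]b   (T,_)→(Q,b,+1)
state=Q head=2 tape=__babb[b]   (Q,b)→(R,_,-1)
state=R head=1 tape=__bab[b]_   (R,b)→(Q,b,-1)
state=Q head=0 tape=__ba[b]b_   (Q,b)→(R,_,-1)
state=R head=-1 tape=__b[a]_b_   (R,a)→(S,b,-1)
state=S head=-2 tape=__[b]b_b_   (S,b)→(S,a,+1)
state=S head=-1 tape=__a[b]_b_   (S,b)→(S,a,+1)
state=S head=0 tape=__aa[_]b_   (S,_)→(T,_,-1)
state=T head=-1 tape=__a[a]_b_   (T,a)→(S,b,+1)
state=S head=0 tape=__ab[_]b_   (S,_)→(T,_,-1)
state=T head=-1 tape=__a[b]_b_   (T,b)→(T,b,+1)
state=T head=0 tape=__ab[_]b_   (T,_)→(Q,b,+1)
state=Q head=1 tape=__abb[b]_   (Q,b)→(R,_,-1)
state=R head=0 tape=__ab[b]__   (R,b)→(Q,b,-1)
state=Q head=-1 tape=__a[b]b__   (Q,b)→(R,_,-1)
state=R head=-2 tape=__[a]_b__   (R,a)→(S,b,-1)
state=S head=-3 tape=_[_]b_b__   (S,_)→(T,_,-1)
state=T head=-4 tape=[_]_b_b__   (T,_)→(Q,b,+1)
state=Q head=-3 tape=b[_]b_b__   (Q,_)→(S,a,+1)
state=S head=-2 tape=ba[b]_b__   (S,b)→(S,a,+1)
state=S head=-1 tape=baa[_]b__   (S,_)→(T,_,-1)
state=T head=-2 tape=ba[a]_b__
After 34 steps: state T, head at -2, tape baa_b.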